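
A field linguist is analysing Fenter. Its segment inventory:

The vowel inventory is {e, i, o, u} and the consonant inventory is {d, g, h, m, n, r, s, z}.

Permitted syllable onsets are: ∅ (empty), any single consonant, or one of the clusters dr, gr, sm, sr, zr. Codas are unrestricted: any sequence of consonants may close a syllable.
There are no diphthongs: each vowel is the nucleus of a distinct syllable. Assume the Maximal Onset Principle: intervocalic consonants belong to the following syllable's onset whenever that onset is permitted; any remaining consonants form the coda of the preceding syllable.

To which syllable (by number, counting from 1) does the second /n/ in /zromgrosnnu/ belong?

3

Nuclei (vowels): o, o, u → 3 syllables.
σ1/σ2 boundary: /mgr/ splits as /m/ + /gr/ (/gr/ is the longest suffix that is a licit onset).
σ2/σ3 boundary: cluster /snn/ — the longest permitted-onset suffix is /n/; onset = /n/, preceding coda = /sn/.
Result: zrom.grosn.nu.
The second /n/ is in the onset of syllable 3 (/nu/).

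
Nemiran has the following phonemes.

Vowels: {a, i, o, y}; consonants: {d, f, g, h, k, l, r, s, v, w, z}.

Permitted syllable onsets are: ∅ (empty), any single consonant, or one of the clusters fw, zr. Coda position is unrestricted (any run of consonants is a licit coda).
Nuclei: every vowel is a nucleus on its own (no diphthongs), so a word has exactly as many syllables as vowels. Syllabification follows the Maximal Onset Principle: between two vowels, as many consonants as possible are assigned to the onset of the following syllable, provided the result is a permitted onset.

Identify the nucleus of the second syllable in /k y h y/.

Vowels present: y, y; each is a nucleus, giving 2 syllables.
The second nucleus (vowel 2 from the left) is /y/.

y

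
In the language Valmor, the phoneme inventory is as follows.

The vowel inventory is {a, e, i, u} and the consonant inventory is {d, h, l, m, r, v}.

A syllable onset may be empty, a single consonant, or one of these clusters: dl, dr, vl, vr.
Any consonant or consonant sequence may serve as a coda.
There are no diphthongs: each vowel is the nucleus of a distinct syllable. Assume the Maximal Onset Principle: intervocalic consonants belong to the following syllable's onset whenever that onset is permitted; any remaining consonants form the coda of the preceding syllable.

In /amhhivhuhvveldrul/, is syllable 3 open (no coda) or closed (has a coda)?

The vowels are a, i, u, e, u — 5 nuclei, so 5 syllables.
V1 /a/ – V2 /i/: cluster /mhh/ — the longest permitted-onset suffix is /h/; onset = /h/, preceding coda = /mh/.
V2 /i/ – V3 /u/: cluster /vh/ — the longest permitted-onset suffix is /h/; onset = /h/, preceding coda = /v/.
V3 /u/ – V4 /e/: cluster /hvv/ — the longest permitted-onset suffix is /v/; onset = /v/, preceding coda = /hv/.
V4 /e/ – V5 /u/: /ldr/ — longest licit onset from the right is /dr/, leaving /l/ as coda.
So the parse is amh.hiv.huhv.vel.drul.
Syllable 3 is /huhv/ with coda /hv/, so it is closed.

closed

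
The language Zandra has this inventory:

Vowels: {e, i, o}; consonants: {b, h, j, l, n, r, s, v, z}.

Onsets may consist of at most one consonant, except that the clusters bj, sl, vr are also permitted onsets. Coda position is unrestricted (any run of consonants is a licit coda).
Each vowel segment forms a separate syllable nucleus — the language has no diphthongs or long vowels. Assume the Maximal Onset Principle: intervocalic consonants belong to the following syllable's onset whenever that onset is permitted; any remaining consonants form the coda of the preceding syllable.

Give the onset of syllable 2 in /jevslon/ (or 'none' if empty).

sl

The vowels are e, o — 2 nuclei, so 2 syllables.
σ1/σ2 boundary: /vsl/; trying suffixes from longest down, /sl/ is the first permitted one, so coda /v/ | onset /sl/.
Syllabification: jev.slon.
Syllable 2 is /slon/: onset /sl/, nucleus /o/, coda /n/.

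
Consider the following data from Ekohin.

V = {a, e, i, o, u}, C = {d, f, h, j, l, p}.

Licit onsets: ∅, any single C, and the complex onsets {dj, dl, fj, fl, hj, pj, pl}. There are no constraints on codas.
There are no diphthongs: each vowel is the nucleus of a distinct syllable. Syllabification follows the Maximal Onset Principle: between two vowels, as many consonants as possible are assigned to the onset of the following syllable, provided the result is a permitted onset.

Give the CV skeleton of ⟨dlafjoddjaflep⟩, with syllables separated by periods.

CCV.CCVC.CCV.CCVC

The vowels are a, o, a, e — 4 nuclei, so 4 syllables.
Between /a/ (V1) and /o/ (V2): cluster /fj/ — /fj/ is itself a permitted onset, so the whole cluster goes right; preceding coda = ∅.
Between /o/ (V2) and /a/ (V3): /ddj/ splits as /d/ + /dj/ (/dj/ is the longest suffix that is a licit onset).
Between /a/ (V3) and /e/ (V4): /fl/ — entire cluster is a permitted onset → onset /fl/, coda ∅.
Result: dla.fjod.dja.flep.
Mapping each syllable to C/V: /dla/ → CCV, /fjod/ → CCVC, /dja/ → CCV, /flep/ → CCVC.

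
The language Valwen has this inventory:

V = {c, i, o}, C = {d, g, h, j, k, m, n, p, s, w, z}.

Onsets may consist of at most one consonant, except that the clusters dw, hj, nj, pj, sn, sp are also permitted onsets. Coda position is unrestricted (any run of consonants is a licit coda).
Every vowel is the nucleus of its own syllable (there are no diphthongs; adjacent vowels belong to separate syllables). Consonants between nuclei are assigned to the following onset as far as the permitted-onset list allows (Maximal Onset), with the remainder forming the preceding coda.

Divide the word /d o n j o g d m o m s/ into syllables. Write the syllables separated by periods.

do.njogd.moms

Nuclei (vowels): o, o, o → 3 syllables.
σ1/σ2 boundary: /nj/ — entire cluster is a permitted onset → onset /nj/, coda ∅.
σ2/σ3 boundary: /gdm/ splits as /gd/ + /m/ (/m/ is the longest suffix that is a licit onset).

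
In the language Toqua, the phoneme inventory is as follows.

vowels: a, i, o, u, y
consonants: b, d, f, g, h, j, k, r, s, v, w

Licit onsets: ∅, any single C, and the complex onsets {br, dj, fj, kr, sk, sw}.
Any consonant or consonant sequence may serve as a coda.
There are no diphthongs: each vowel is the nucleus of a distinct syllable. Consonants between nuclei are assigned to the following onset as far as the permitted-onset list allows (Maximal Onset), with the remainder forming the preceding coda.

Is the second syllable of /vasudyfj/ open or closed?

open

The vowels are a, u, y — 3 nuclei, so 3 syllables.
Between /a/ (V1) and /u/ (V2): just /s/ — single C goes to the following onset.
Between /u/ (V2) and /y/ (V3): /d/ → onset of the next syllable (single consonants are always licit onsets).
So the parse is va.su.dyfj.
Syllable 2 is /su/; it ends in its nucleus with no coda, so it is open.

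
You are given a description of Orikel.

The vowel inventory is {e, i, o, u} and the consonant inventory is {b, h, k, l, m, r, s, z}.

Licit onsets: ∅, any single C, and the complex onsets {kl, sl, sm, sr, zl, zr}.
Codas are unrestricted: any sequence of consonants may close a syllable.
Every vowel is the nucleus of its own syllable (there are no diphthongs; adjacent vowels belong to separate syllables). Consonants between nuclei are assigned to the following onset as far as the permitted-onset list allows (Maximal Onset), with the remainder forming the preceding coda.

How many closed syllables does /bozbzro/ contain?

1

Vowels present: o, o; each is a nucleus, giving 2 syllables.
V1 /o/ – V2 /o/: /zbzr/; trying suffixes from longest down, /zr/ is the first permitted one, so coda /zb/ | onset /zr/.
Result: bozb.zro.
Classifying each syllable: /bozb/ (closed), /zro/ (open).
Closed syllables: 1.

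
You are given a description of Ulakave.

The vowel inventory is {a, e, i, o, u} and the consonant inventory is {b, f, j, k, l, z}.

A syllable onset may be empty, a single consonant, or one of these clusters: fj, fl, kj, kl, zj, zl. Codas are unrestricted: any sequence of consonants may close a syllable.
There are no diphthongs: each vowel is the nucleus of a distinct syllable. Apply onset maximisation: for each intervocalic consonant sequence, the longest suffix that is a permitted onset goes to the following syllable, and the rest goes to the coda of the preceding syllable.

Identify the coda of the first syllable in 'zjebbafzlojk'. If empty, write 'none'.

Vowels present: e, a, o; each is a nucleus, giving 3 syllables.
/e…a/ gap (V1→V2): /bb/ splits as /b/ + /b/ (/b/ is the longest suffix that is a licit onset).
/a…o/ gap (V2→V3): /fzl/ splits as /f/ + /zl/ (/zl/ is the longest suffix that is a licit onset).
Result: zjeb.baf.zlojk.
Syllable 1 is /zjeb/: onset /zj/, nucleus /e/, coda /b/.

b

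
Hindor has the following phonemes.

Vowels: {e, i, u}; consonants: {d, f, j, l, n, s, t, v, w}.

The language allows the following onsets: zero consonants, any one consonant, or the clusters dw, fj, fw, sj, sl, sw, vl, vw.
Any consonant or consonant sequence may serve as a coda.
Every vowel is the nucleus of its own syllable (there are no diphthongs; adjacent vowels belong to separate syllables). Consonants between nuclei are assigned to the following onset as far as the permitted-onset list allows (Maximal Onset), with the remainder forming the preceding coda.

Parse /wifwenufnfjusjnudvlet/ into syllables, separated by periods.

wi.fwe.nufn.fjusj.nud.vlet

Nuclei (vowels): i, e, u, u, u, e → 6 syllables.
/i…e/ gap (V1→V2): /fw/ is a licit onset in full, so it all attaches to the next syllable.
/e…u/ gap (V2→V3): just /n/ — single C goes to the following onset.
/u…u/ gap (V3→V4): /fnfj/; trying suffixes from longest down, /fj/ is the first permitted one, so coda /fn/ | onset /fj/.
/u…u/ gap (V4→V5): /sjn/ — longest licit onset from the right is /n/, leaving /sj/ as coda.
/u…e/ gap (V5→V6): /dvl/; trying suffixes from longest down, /vl/ is the first permitted one, so coda /d/ | onset /vl/.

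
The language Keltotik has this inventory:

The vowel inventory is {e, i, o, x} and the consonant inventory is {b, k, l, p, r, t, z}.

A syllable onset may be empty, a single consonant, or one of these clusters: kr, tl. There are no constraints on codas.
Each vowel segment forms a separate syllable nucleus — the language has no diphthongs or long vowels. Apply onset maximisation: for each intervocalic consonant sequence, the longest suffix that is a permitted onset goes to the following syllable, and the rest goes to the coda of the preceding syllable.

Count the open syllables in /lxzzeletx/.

3

The vowels are x, e, e, x — 4 nuclei, so 4 syllables.
/x…e/ gap (V1→V2): /zz/ splits as /z/ + /z/ (/z/ is the longest suffix that is a licit onset).
/e…e/ gap (V2→V3): just /l/ — single C goes to the following onset.
/e…x/ gap (V3→V4): /t/ → onset of the next syllable (single consonants are always licit onsets).
Syllabification: lxz.ze.le.tx.
Classifying each syllable: /lxz/ (closed), /ze/ (open), /le/ (open), /tx/ (open).
Open syllables: 3.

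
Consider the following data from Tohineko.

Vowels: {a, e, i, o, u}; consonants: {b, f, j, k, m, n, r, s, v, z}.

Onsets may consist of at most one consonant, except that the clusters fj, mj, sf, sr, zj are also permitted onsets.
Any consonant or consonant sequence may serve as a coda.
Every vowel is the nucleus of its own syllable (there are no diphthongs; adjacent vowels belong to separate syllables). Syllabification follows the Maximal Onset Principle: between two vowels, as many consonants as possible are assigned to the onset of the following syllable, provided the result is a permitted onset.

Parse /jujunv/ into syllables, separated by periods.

ju.junv

Nuclei (vowels): u, u → 2 syllables.
σ1/σ2 boundary: /j/ is a single consonant, so it becomes the next onset.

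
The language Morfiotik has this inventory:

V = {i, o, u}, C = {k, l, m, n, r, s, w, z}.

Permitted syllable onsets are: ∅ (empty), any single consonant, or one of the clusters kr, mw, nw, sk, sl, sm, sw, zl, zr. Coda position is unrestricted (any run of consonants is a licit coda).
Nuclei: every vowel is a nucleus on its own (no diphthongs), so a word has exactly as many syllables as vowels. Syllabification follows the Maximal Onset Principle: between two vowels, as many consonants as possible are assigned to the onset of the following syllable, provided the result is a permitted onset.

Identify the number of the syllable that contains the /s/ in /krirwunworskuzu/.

Nuclei (vowels): i, u, o, u, u → 5 syllables.
Between /i/ (V1) and /u/ (V2): cluster /rw/ — the longest permitted-onset suffix is /w/; onset = /w/, preceding coda = /r/.
Between /u/ (V2) and /o/ (V3): /nw/ is a licit onset in full, so it all attaches to the next syllable.
Between /o/ (V3) and /u/ (V4): /rsk/ splits as /r/ + /sk/ (/sk/ is the longest suffix that is a licit onset).
Between /u/ (V4) and /u/ (V5): just /z/ — single C goes to the following onset.
Result: krir.wu.nwor.sku.zu.
The /s/ is in the onset of syllable 4 (/sku/).

4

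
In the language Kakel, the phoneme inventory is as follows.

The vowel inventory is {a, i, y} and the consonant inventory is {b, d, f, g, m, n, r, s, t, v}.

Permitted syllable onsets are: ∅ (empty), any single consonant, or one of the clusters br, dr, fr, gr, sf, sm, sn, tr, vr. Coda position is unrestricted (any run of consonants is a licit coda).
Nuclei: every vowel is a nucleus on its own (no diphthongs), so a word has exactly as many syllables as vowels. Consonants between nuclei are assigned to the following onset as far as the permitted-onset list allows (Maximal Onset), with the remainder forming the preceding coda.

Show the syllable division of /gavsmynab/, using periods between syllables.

Vowels present: a, y, a; each is a nucleus, giving 3 syllables.
/a…y/ gap (V1→V2): /vsm/ splits as /v/ + /sm/ (/sm/ is the longest suffix that is a licit onset).
/y…a/ gap (V2→V3): /n/ → onset of the next syllable (single consonants are always licit onsets).

gav.smy.nab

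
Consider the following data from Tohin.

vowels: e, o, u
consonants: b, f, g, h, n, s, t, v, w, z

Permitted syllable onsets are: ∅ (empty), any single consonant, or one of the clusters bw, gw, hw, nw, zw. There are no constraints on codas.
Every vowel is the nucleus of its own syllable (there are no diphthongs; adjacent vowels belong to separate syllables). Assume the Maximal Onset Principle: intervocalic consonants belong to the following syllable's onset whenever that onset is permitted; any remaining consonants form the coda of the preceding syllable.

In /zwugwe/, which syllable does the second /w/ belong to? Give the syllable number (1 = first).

2

Vowels present: u, e; each is a nucleus, giving 2 syllables.
V1 /u/ – V2 /e/: /gw/ — entire cluster is a permitted onset → onset /gw/, coda ∅.
Syllabification: zwu.gwe.
The second /w/ is in the onset of syllable 2 (/gwe/).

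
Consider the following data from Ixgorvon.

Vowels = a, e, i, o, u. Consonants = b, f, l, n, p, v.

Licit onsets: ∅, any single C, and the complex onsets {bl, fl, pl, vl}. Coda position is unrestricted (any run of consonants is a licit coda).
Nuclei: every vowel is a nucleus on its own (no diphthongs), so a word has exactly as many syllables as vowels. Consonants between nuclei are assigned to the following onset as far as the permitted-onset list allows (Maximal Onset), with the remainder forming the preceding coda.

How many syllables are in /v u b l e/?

The vowels are u, e — 2 nuclei, so 2 syllables.

2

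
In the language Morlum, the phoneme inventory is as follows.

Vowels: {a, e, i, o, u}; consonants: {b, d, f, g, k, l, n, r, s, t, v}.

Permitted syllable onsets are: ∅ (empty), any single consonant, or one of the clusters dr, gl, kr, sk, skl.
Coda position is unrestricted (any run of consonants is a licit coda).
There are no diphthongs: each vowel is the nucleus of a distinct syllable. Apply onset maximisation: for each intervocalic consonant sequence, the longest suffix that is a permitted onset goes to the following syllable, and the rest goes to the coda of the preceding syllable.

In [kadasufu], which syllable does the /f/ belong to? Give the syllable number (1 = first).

Nuclei (vowels): a, a, u, u → 4 syllables.
σ1/σ2 boundary: /d/ is a single consonant, so it becomes the next onset.
σ2/σ3 boundary: /s/ → onset of the next syllable (single consonants are always licit onsets).
σ3/σ4 boundary: just /f/ — single C goes to the following onset.
Putting it together: ka.da.su.fu.
The /f/ is in the onset of syllable 4 (/fu/).

4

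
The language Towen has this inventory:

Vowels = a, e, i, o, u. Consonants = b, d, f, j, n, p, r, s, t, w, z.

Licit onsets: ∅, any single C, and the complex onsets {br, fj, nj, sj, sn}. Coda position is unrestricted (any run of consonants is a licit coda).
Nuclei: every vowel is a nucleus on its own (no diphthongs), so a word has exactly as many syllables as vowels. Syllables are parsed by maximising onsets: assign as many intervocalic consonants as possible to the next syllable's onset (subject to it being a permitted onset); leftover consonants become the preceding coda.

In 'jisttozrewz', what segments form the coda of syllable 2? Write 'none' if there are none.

The vowels are i, o, e — 3 nuclei, so 3 syllables.
σ1/σ2 boundary: /stt/ splits as /st/ + /t/ (/t/ is the longest suffix that is a licit onset).
σ2/σ3 boundary: /zr/ — longest licit onset from the right is /r/, leaving /z/ as coda.
Syllabification: jist.toz.rewz.
Syllable 2 is /toz/: onset /t/, nucleus /o/, coda /z/.

z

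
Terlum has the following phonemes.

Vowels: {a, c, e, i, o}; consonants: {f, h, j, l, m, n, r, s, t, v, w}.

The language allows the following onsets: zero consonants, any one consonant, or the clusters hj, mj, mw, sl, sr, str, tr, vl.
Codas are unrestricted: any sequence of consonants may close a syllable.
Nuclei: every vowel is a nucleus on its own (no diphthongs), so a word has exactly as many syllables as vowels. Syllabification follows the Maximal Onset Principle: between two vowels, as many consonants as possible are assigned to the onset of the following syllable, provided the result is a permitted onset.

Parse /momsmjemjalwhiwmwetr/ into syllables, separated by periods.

moms.mje.mjalw.hiw.mwetr

The vowels are o, e, a, i, e — 5 nuclei, so 5 syllables.
σ1/σ2 boundary: /msmj/; trying suffixes from longest down, /mj/ is the first permitted one, so coda /ms/ | onset /mj/.
σ2/σ3 boundary: cluster /mj/ — /mj/ is itself a permitted onset, so the whole cluster goes right; preceding coda = ∅.
σ3/σ4 boundary: /lwh/ — longest licit onset from the right is /h/, leaving /lw/ as coda.
σ4/σ5 boundary: /wmw/ — longest licit onset from the right is /mw/, leaving /w/ as coda.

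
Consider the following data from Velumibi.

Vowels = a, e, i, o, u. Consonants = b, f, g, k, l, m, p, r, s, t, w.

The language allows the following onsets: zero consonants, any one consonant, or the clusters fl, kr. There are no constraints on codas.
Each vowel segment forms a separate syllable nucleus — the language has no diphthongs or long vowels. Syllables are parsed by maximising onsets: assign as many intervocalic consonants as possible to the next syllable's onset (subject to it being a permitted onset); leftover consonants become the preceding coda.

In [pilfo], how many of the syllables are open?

The vowels are i, o — 2 nuclei, so 2 syllables.
V1 /i/ – V2 /o/: /lf/ splits as /l/ + /f/ (/f/ is the longest suffix that is a licit onset).
Putting it together: pil.fo.
Classifying each syllable: /pil/ (closed), /fo/ (open).
Open syllables: 1.

1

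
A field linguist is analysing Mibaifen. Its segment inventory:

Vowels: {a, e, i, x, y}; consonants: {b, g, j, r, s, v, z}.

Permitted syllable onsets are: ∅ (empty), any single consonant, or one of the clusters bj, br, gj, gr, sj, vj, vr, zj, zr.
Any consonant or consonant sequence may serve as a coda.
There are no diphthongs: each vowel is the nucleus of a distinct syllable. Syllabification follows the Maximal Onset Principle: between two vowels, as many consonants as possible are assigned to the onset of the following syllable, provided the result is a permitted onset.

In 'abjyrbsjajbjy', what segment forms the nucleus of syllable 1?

Vowels present: a, y, a, y; each is a nucleus, giving 4 syllables.
The first nucleus (vowel 1 from the left) is /a/.

a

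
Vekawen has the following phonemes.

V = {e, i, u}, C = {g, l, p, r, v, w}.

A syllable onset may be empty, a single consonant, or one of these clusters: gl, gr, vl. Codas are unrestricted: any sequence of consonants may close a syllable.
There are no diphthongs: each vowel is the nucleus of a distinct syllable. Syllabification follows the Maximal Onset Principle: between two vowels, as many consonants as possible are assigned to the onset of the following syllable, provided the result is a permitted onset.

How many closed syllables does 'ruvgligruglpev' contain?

3

Vowels present: u, i, u, e; each is a nucleus, giving 4 syllables.
Between /u/ (V1) and /i/ (V2): /vgl/ — longest licit onset from the right is /gl/, leaving /v/ as coda.
Between /i/ (V2) and /u/ (V3): cluster /gr/ — /gr/ is itself a permitted onset, so the whole cluster goes right; preceding coda = ∅.
Between /u/ (V3) and /e/ (V4): /glp/ — longest licit onset from the right is /p/, leaving /gl/ as coda.
Result: ruv.gli.grugl.pev.
Classifying each syllable: /ruv/ (closed), /gli/ (open), /grugl/ (closed), /pev/ (closed).
Closed syllables: 3.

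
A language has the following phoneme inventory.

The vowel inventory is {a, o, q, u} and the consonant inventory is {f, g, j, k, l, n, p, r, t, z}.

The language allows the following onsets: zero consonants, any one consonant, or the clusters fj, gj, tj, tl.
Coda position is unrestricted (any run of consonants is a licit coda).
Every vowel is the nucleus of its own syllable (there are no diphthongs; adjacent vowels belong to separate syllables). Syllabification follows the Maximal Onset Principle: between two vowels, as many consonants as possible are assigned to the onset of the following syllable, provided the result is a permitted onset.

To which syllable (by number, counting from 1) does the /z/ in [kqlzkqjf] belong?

1

Nuclei (vowels): q, q → 2 syllables.
/q…q/ gap (V1→V2): /lzk/; trying suffixes from longest down, /k/ is the first permitted one, so coda /lz/ | onset /k/.
Syllabification: kqlz.kqjf.
The /z/ is in the coda of syllable 1 (/kqlz/).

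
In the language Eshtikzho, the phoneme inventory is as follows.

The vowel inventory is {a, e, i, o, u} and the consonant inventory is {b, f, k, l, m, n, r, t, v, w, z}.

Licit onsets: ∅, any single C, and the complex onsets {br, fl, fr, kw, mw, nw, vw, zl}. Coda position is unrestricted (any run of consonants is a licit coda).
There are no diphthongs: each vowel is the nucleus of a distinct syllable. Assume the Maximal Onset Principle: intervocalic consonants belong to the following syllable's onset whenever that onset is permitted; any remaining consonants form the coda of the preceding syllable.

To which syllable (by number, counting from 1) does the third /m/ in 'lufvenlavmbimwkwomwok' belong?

6

The vowels are u, e, a, i, o, o — 6 nuclei, so 6 syllables.
σ1/σ2 boundary: /fv/ splits as /f/ + /v/ (/v/ is the longest suffix that is a licit onset).
σ2/σ3 boundary: cluster /nl/ — the longest permitted-onset suffix is /l/; onset = /l/, preceding coda = /n/.
σ3/σ4 boundary: /vmb/ splits as /vm/ + /b/ (/b/ is the longest suffix that is a licit onset).
σ4/σ5 boundary: cluster /mwkw/ — the longest permitted-onset suffix is /kw/; onset = /kw/, preceding coda = /mw/.
σ5/σ6 boundary: /mw/ is a licit onset in full, so it all attaches to the next syllable.
So the parse is luf.ven.lavm.bimw.kwo.mwok.
The third /m/ is in the onset of syllable 6 (/mwok/).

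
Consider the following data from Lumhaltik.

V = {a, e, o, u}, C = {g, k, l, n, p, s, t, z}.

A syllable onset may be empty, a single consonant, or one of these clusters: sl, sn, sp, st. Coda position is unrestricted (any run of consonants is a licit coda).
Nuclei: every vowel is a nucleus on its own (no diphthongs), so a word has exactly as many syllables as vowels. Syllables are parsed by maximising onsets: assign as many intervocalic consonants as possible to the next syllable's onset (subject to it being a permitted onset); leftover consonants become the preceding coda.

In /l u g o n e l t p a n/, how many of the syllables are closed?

Nuclei (vowels): u, o, e, a → 4 syllables.
V1 /u/ – V2 /o/: just /g/ — single C goes to the following onset.
V2 /o/ – V3 /e/: just /n/ — single C goes to the following onset.
V3 /e/ – V4 /a/: /ltp/ — longest licit onset from the right is /p/, leaving /lt/ as coda.
Result: lu.go.nelt.pan.
Classifying each syllable: /lu/ (open), /go/ (open), /nelt/ (closed), /pan/ (closed).
Closed syllables: 2.

2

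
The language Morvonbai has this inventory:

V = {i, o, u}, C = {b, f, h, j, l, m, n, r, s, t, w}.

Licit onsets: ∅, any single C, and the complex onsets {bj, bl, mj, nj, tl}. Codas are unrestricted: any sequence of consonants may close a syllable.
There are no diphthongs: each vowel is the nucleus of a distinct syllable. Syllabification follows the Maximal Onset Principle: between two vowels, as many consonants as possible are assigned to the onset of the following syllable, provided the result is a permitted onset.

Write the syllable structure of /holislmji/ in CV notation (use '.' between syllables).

CV.CVCC.CCV

Nuclei (vowels): o, i, i → 3 syllables.
σ1/σ2 boundary: /l/ → onset of the next syllable (single consonants are always licit onsets).
σ2/σ3 boundary: /slmj/; trying suffixes from longest down, /mj/ is the first permitted one, so coda /sl/ | onset /mj/.
Syllabification: ho.lisl.mji.
Mapping each syllable to C/V: /ho/ → CV, /lisl/ → CVCC, /mji/ → CCV.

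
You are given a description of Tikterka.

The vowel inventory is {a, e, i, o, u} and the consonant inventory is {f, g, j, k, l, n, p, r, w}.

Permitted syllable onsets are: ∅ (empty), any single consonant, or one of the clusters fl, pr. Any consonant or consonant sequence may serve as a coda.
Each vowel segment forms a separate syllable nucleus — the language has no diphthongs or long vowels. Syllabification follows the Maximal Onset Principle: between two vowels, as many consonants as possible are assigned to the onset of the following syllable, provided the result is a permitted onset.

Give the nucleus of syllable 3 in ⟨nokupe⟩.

Nuclei (vowels): o, u, e → 3 syllables.
The third nucleus (vowel 3 from the left) is /e/.

e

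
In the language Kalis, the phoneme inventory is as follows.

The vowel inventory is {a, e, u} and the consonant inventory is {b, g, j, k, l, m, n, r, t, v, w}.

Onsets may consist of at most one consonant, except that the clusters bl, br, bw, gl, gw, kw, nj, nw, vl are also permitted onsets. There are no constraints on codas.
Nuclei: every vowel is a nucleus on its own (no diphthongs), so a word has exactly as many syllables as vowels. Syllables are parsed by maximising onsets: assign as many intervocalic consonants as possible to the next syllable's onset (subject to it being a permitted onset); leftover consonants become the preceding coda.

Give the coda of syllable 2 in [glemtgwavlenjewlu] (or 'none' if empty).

Vowels present: e, a, e, e, u; each is a nucleus, giving 5 syllables.
σ1/σ2 boundary: /mtgw/; trying suffixes from longest down, /gw/ is the first permitted one, so coda /mt/ | onset /gw/.
σ2/σ3 boundary: /vl/ is a licit onset in full, so it all attaches to the next syllable.
σ3/σ4 boundary: /nj/ is a licit onset in full, so it all attaches to the next syllable.
σ4/σ5 boundary: /wl/; trying suffixes from longest down, /l/ is the first permitted one, so coda /w/ | onset /l/.
So the parse is glemt.gwa.vle.njew.lu.
Syllable 2 is /gwa/: onset /gw/, nucleus /a/, coda ∅.

none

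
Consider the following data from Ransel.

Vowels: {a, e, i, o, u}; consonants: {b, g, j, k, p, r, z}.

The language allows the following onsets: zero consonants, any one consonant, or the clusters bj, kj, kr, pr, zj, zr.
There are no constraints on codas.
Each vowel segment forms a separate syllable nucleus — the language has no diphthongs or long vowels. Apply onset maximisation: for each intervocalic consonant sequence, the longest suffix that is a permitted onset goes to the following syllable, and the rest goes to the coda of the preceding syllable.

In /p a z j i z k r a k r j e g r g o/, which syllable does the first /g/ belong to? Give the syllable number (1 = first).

Vowels present: a, i, a, e, o; each is a nucleus, giving 5 syllables.
Between /a/ (V1) and /i/ (V2): /zj/ is a licit onset in full, so it all attaches to the next syllable.
Between /i/ (V2) and /a/ (V3): /zkr/; trying suffixes from longest down, /kr/ is the first permitted one, so coda /z/ | onset /kr/.
Between /a/ (V3) and /e/ (V4): cluster /krj/ — the longest permitted-onset suffix is /j/; onset = /j/, preceding coda = /kr/.
Between /e/ (V4) and /o/ (V5): /grg/; trying suffixes from longest down, /g/ is the first permitted one, so coda /gr/ | onset /g/.
Syllabification: pa.zjiz.krakr.jegr.go.
The first /g/ is in the coda of syllable 4 (/jegr/).

4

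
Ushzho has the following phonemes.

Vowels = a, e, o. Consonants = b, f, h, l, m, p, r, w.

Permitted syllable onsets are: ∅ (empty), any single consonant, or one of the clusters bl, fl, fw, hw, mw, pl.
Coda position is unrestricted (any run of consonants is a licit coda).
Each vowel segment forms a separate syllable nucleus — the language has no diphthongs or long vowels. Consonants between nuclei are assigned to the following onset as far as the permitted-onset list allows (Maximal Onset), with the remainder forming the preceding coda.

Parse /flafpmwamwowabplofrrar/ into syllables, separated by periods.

flafp.mwa.mwo.wab.plofr.rar

The vowels are a, a, o, a, o, a — 6 nuclei, so 6 syllables.
Between /a/ (V1) and /a/ (V2): /fpmw/ — longest licit onset from the right is /mw/, leaving /fp/ as coda.
Between /a/ (V2) and /o/ (V3): /mw/ — entire cluster is a permitted onset → onset /mw/, coda ∅.
Between /o/ (V3) and /a/ (V4): /w/ → onset of the next syllable (single consonants are always licit onsets).
Between /a/ (V4) and /o/ (V5): cluster /bpl/ — the longest permitted-onset suffix is /pl/; onset = /pl/, preceding coda = /b/.
Between /o/ (V5) and /a/ (V6): /frr/ splits as /fr/ + /r/ (/r/ is the longest suffix that is a licit onset).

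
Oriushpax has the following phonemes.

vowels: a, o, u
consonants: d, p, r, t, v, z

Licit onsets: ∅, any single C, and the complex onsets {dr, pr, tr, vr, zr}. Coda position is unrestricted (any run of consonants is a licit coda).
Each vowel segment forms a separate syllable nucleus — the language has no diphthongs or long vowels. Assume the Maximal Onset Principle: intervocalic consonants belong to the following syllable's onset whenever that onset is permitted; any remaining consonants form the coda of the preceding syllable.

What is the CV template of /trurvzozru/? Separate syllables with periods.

CCVCC.CV.CCV

The vowels are u, o, u — 3 nuclei, so 3 syllables.
σ1/σ2 boundary: /rvz/; trying suffixes from longest down, /z/ is the first permitted one, so coda /rv/ | onset /z/.
σ2/σ3 boundary: cluster /zr/ — /zr/ is itself a permitted onset, so the whole cluster goes right; preceding coda = ∅.
Syllabification: trurv.zo.zru.
Mapping each syllable to C/V: /trurv/ → CCVCC, /zo/ → CV, /zru/ → CCV.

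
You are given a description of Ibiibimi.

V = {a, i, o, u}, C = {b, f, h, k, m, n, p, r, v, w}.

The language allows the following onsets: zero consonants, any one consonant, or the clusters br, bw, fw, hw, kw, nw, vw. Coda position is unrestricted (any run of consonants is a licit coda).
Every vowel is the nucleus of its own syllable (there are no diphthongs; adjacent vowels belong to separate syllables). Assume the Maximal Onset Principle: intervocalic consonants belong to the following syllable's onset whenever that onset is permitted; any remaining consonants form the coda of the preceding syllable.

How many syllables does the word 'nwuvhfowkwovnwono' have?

5

Vowels present: u, o, o, o, o; each is a nucleus, giving 5 syllables.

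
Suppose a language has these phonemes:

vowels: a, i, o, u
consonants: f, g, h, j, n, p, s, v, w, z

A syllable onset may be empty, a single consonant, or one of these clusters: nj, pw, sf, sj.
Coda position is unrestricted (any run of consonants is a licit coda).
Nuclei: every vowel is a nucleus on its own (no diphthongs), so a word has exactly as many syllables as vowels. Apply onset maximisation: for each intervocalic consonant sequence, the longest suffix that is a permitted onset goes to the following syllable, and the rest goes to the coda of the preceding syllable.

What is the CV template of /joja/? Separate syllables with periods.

Nuclei (vowels): o, a → 2 syllables.
V1 /o/ – V2 /a/: just /j/ — single C goes to the following onset.
Result: jo.ja.
Mapping each syllable to C/V: /jo/ → CV, /ja/ → CV.

CV.CV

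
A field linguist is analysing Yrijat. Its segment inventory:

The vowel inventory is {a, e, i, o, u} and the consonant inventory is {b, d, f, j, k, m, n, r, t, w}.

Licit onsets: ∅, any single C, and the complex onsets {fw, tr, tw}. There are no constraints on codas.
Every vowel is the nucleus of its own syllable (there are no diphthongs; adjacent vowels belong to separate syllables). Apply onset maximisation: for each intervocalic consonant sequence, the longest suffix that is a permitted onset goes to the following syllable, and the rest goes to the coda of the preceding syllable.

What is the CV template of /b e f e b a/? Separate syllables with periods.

CV.CV.CV

The vowels are e, e, a — 3 nuclei, so 3 syllables.
V1 /e/ – V2 /e/: /f/ is a single consonant, so it becomes the next onset.
V2 /e/ – V3 /a/: /b/ is a single consonant, so it becomes the next onset.
Putting it together: be.fe.ba.
Mapping each syllable to C/V: /be/ → CV, /fe/ → CV, /ba/ → CV.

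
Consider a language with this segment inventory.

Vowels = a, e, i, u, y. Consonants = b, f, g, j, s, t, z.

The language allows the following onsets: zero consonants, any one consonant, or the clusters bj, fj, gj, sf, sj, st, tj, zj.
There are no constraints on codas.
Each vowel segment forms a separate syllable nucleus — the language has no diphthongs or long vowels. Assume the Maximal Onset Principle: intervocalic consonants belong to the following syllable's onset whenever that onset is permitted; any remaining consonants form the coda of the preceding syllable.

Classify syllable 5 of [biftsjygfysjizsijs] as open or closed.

Vowels present: i, y, y, i, i; each is a nucleus, giving 5 syllables.
/i…y/ gap (V1→V2): /ftsj/; trying suffixes from longest down, /sj/ is the first permitted one, so coda /ft/ | onset /sj/.
/y…y/ gap (V2→V3): /gf/; trying suffixes from longest down, /f/ is the first permitted one, so coda /g/ | onset /f/.
/y…i/ gap (V3→V4): /sj/ is a licit onset in full, so it all attaches to the next syllable.
/i…i/ gap (V4→V5): /zs/; trying suffixes from longest down, /s/ is the first permitted one, so coda /z/ | onset /s/.
Putting it together: bift.sjyg.fy.sjiz.sijs.
Syllable 5 is /sijs/ with coda /js/, so it is closed.

closed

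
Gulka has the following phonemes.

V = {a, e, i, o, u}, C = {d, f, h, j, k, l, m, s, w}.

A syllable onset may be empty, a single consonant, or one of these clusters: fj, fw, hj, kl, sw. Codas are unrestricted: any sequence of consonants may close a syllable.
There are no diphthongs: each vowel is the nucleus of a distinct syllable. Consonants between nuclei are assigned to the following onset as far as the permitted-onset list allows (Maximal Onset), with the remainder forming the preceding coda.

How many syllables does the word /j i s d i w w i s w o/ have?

Nuclei (vowels): i, i, i, o → 4 syllables.

4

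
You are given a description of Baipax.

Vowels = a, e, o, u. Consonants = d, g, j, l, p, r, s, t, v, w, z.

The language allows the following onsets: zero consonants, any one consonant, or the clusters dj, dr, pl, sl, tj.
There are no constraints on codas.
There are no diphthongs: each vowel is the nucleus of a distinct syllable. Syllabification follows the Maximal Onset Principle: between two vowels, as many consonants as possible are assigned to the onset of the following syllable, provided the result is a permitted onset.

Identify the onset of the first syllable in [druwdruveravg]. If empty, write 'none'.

Vowels present: u, u, e, a; each is a nucleus, giving 4 syllables.
Between /u/ (V1) and /u/ (V2): cluster /wdr/ — the longest permitted-onset suffix is /dr/; onset = /dr/, preceding coda = /w/.
Between /u/ (V2) and /e/ (V3): just /v/ — single C goes to the following onset.
Between /e/ (V3) and /a/ (V4): /r/ is a single consonant, so it becomes the next onset.
Putting it together: druw.dru.ve.ravg.
Syllable 1 is /druw/: onset /dr/, nucleus /u/, coda /w/.

dr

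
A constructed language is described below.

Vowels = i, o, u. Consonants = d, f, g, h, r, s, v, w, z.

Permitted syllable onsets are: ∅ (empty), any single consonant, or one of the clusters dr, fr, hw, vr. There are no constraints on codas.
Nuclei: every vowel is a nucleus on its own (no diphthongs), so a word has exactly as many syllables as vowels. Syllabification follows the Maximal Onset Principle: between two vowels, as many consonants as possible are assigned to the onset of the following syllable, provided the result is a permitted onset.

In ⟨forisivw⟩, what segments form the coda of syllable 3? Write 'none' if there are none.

Nuclei (vowels): o, i, i → 3 syllables.
/o…i/ gap (V1→V2): just /r/ — single C goes to the following onset.
/i…i/ gap (V2→V3): /s/ is a single consonant, so it becomes the next onset.
Syllabification: fo.ri.sivw.
Syllable 3 is /sivw/: onset /s/, nucleus /i/, coda /vw/.

vw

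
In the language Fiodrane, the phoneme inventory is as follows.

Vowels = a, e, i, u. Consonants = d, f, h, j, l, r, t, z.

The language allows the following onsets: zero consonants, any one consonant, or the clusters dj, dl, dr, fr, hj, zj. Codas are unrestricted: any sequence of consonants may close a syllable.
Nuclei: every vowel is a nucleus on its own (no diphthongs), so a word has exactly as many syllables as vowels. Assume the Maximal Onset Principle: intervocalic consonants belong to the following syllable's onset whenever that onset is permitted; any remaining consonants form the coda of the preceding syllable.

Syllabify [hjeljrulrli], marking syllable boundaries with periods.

hjelj.rulr.li

Vowels present: e, u, i; each is a nucleus, giving 3 syllables.
σ1/σ2 boundary: cluster /ljr/ — the longest permitted-onset suffix is /r/; onset = /r/, preceding coda = /lj/.
σ2/σ3 boundary: cluster /lrl/ — the longest permitted-onset suffix is /l/; onset = /l/, preceding coda = /lr/.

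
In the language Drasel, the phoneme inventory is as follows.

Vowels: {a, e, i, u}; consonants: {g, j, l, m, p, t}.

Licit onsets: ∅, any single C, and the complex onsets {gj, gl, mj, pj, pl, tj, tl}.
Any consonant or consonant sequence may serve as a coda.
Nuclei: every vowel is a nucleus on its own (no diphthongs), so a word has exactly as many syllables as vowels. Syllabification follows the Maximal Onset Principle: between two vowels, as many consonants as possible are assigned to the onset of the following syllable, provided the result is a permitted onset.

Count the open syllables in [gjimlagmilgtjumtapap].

The vowels are i, a, i, u, a, a — 6 nuclei, so 6 syllables.
/i…a/ gap (V1→V2): /ml/; trying suffixes from longest down, /l/ is the first permitted one, so coda /m/ | onset /l/.
/a…i/ gap (V2→V3): cluster /gm/ — the longest permitted-onset suffix is /m/; onset = /m/, preceding coda = /g/.
/i…u/ gap (V3→V4): /lgtj/ splits as /lg/ + /tj/ (/tj/ is the longest suffix that is a licit onset).
/u…a/ gap (V4→V5): /mt/; trying suffixes from longest down, /t/ is the first permitted one, so coda /m/ | onset /t/.
/a…a/ gap (V5→V6): /p/ is a single consonant, so it becomes the next onset.
So the parse is gjim.lag.milg.tjum.ta.pap.
Classifying each syllable: /gjim/ (closed), /lag/ (closed), /milg/ (closed), /tjum/ (closed), /ta/ (open), /pap/ (closed).
Open syllables: 1.

1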